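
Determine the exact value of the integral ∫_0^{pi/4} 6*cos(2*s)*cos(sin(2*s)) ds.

3*sin(1)

Let u = sin(2*s), so du = 2*cos(2*s) ds. When s = 0, u = 0; when s = pi/4, u = 1.
The integral becomes 3·∫ cos(u) du from 0 to 1, with antiderivative 3*sin(u).
Back in s: F(s) = 3*sin(sin(2*s)).
Then F(pi/4) - F(0) = (3*sin(1)) - (0) = 3*sin(1).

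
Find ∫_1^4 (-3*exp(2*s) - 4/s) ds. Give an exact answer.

An antiderivative is F(s) = -3*exp(2*s)/2 - 4*log(s).
Then F(4) - F(1) = (-3*exp(8)/2 - 8*log(2)) - (-3*exp(2)/2) = -3*exp(8)/2 - 8*log(2) + 3*exp(2)/2.

-3*exp(8)/2 - 8*log(2) + 3*exp(2)/2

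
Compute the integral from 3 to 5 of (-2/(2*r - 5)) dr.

-log(5)

An antiderivative is F(r) = -log(2*r - 5).
Then F(5) - F(3) = (-log(5)) - (0) = -log(5).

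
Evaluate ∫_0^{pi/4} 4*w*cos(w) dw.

Integrate by parts once (u = w, dv = 4*cos(w) dw).
An antiderivative is F(w) = 4*w*sin(w) + 4*cos(w).
Then F(pi/4) - F(0) = (sqrt(2)*(pi + 4)/2) - (4) = -4 + sqrt(2)*pi/2 + 2*sqrt(2).

-4 + sqrt(2)*pi/2 + 2*sqrt(2)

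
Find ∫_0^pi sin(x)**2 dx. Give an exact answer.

Use the identity sin^2(x) = (1 - cos(2*x))/2.
An antiderivative is F(x) = x/2 - sin(2*x)/4.
Then F(pi) - F(0) = (pi/2) - (0) = pi/2.

pi/2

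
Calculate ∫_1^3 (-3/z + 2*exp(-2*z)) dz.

-3*log(3) - exp(-6) + exp(-2)

An antiderivative is F(z) = -3*log(z) - exp(-2*z).
Then F(3) - F(1) = (-3*log(3) - exp(-6)) - (-exp(-2)) = -3*log(3) - exp(-6) + exp(-2).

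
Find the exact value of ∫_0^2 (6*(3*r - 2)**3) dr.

Let u = 3*r - 2, so du = 3 dr. When r = 0, u = -2; when r = 2, u = 4.
The integral becomes 2·∫ u**3 du from -2 to 4, with antiderivative u**4/2.
Back in r: F(r) = (3*r - 2)**4/2.
Then F(2) - F(0) = (128) - (8) = 120.

120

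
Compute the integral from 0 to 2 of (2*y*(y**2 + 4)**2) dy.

Let u = y**2 + 4, so du = 2*y dy. When y = 0, u = 4; when y = 2, u = 8.
The integral becomes ∫ u**2 du from 4 to 8, with antiderivative u**3/3.
Back in y: F(y) = (y**2 + 4)**3/3.
Then F(2) - F(0) = (512/3) - (64/3) = 448/3.

448/3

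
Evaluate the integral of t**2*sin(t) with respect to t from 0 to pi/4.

-2 - sqrt(2)*pi**2/32 + sqrt(2)*pi/4 + sqrt(2)

Integrate by parts twice (u = t^2, dv = sin(t) dt).
An antiderivative is F(t) = -t**2*cos(t) + 2*t*sin(t) + 2*cos(t).
Then F(pi/4) - F(0) = (sqrt(2)*(-pi**2 + 8*pi + 32)/32) - (2) = -2 - sqrt(2)*pi**2/32 + sqrt(2)*pi/4 + sqrt(2).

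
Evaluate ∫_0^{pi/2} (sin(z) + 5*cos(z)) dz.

An antiderivative is F(z) = 5*sin(z) - cos(z).
Then F(pi/2) - F(0) = (5) - (-1) = 6.

6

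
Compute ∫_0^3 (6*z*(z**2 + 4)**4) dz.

1110807/5

Let u = z**2 + 4, so du = 2*z dz. When z = 0, u = 4; when z = 3, u = 13.
The integral becomes 3·∫ u**4 du from 4 to 13, with antiderivative 3*u**5/5.
Back in z: F(z) = 3*(z**2 + 4)**5/5.
Then F(3) - F(0) = (1113879/5) - (3072/5) = 1110807/5.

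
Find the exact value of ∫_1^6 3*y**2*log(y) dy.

-215/3 + 216*log(2) + 216*log(3)

Integrate by parts once (u = ln y, dv = 3*y**2 dy).
An antiderivative is F(y) = y**3*(3*log(y) - 1)/3.
Then F(6) - F(1) = (-72 + 216*log(2) + 216*log(3)) - (-1/3) = -215/3 + 216*log(2) + 216*log(3).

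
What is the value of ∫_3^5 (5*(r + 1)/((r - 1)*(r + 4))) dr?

Factor the denominator: r**2 + 3*r - 4 = (r + 4)(r - 1).
Partial fractions: 5*(r + 1)/((r - 1)*(r + 4)) = 3/(r + 4) + 2/(r - 1).
An antiderivative is F(r) = 2*log(r - 1) + 3*log(r + 4).
Then F(5) - F(3) = (4*log(2) + 6*log(3)) - (2*log(2) + 3*log(7)) = -3*log(7) + 2*log(2) + 6*log(3).

-3*log(7) + 2*log(2) + 6*log(3)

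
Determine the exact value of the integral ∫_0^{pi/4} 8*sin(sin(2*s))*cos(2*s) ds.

4 - 4*cos(1)

Let u = sin(2*s), so du = 2*cos(2*s) ds. When s = 0, u = 0; when s = pi/4, u = 1.
The integral becomes 4·∫ sin(u) du from 0 to 1, with antiderivative -4*cos(u).
Back in s: F(s) = -4*cos(sin(2*s)).
Then F(pi/4) - F(0) = (-4*cos(1)) - (-4) = 4 - 4*cos(1).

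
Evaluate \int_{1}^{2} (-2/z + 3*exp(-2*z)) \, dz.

-2*log(2) - 3*exp(-4)/2 + 3*exp(-2)/2

An antiderivative is F(z) = -2*log(z) - 3*exp(-2*z)/2.
Then F(2) - F(1) = (-2*log(2) - 3*exp(-4)/2) - (-3*exp(-2)/2) = -2*log(2) - 3*exp(-4)/2 + 3*exp(-2)/2.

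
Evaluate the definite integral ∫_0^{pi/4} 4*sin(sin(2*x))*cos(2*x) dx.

2 - 2*cos(1)

Let u = sin(2*x), so du = 2*cos(2*x) dx. When x = 0, u = 0; when x = pi/4, u = 1.
The integral becomes 2·∫ sin(u) du from 0 to 1, with antiderivative -2*cos(u).
Back in x: F(x) = -2*cos(sin(2*x)).
Then F(pi/4) - F(0) = (-2*cos(1)) - (-2) = 2 - 2*cos(1).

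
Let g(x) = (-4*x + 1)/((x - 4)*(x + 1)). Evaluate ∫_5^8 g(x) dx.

-log(96)

Factor the denominator: x**2 - 3*x - 4 = (x + 1)(x - 4).
Partial fractions: (-4*x + 1)/((x - 4)*(x + 1)) = -1/(x + 1) - 3/(x - 4).
An antiderivative is F(x) = -3*log(x - 4) - log(x + 1).
Then F(8) - F(5) = (-6*log(2) - 2*log(3)) - (-log(6)) = -log(96).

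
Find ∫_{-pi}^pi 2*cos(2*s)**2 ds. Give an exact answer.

Use the identity cos^2(2*s) = (1 + cos(4*s))/2.
An antiderivative is F(s) = s + sin(4*s)/4.
Then F(pi) - F(-pi) = (pi) - (-pi) = 2*pi.

2*pi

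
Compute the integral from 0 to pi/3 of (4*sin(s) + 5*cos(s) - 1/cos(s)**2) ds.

2 + 3*sqrt(3)/2

An antiderivative is F(s) = 5*sin(s) - 4*cos(s) - tan(s).
Then F(pi/3) - F(0) = (-2 + 3*sqrt(3)/2) - (-4) = 2 + 3*sqrt(3)/2.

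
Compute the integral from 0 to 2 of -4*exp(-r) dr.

-4 + 4*exp(-2)

An antiderivative is F(r) = 4*exp(-r).
Then F(2) - F(0) = (4*exp(-2)) - (4) = -4 + 4*exp(-2).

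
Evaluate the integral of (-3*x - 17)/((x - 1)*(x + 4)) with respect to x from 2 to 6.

-3*log(5) - log(3)

Factor the denominator: x**2 + 3*x - 4 = (x + 4)(x - 1).
Partial fractions: (-3*x - 17)/((x - 1)*(x + 4)) = 1/(x + 4) - 4/(x - 1).
An antiderivative is F(x) = -4*log(x - 1) + log(x + 4).
Then F(6) - F(2) = (-3*log(5) + log(2)) - (log(6)) = -3*log(5) - log(3).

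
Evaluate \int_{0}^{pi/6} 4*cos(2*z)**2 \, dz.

Use the identity cos^2(2*z) = (1 + cos(4*z))/2.
An antiderivative is F(z) = 2*z + sin(4*z)/2.
Then F(pi/6) - F(0) = (sqrt(3)/4 + pi/3) - (0) = sqrt(3)/4 + pi/3.

sqrt(3)/4 + pi/3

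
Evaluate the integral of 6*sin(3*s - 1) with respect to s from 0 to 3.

-2*cos(8) + 2*cos(1)

Let u = 3*s - 1, so du = 3 ds. When s = 0, u = -1; when s = 3, u = 8.
The integral becomes 2·∫ sin(u) du from -1 to 8, with antiderivative -2*cos(u).
Back in s: F(s) = -2*cos(3*s - 1).
Then F(3) - F(0) = (-2*cos(8)) - (-2*cos(1)) = -2*cos(8) + 2*cos(1).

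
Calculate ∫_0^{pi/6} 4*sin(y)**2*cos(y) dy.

Let u = sin(y), so du = cos(y) dy. When y = 0, u = 0; when y = pi/6, u = 1/2.
The integral becomes 4·∫ u**2 du from 0 to 1/2, with antiderivative 4*u**3/3.
Back in y: F(y) = 4*sin(y)**3/3.
Then F(pi/6) - F(0) = (1/6) - (0) = 1/6.

1/6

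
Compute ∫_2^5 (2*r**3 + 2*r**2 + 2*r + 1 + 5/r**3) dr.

By the power rule, an antiderivative is F(r) = r**4/2 + 2*r**3/3 + r**2 + r - 5/(2*r**2).
Then F(5) - F(2) = (6386/15) - (449/24) = 16281/40.

16281/40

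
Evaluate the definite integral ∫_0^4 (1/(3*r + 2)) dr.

log(7)/3

An antiderivative is F(r) = log(3*r + 2)/3.
Then F(4) - F(0) = (log(14)/3) - (log(2)/3) = log(7)/3.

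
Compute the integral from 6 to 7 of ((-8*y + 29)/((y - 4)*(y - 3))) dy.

-7*log(2) + 2*log(3)

Factor the denominator: y**2 - 7*y + 12 = (y - 3)(y - 4).
Partial fractions: (-8*y + 29)/((y - 4)*(y - 3)) = -5/(y - 3) - 3/(y - 4).
An antiderivative is F(y) = -3*log(y - 4) - 5*log(y - 3).
Then F(7) - F(6) = (-10*log(2) - 3*log(3)) - (-5*log(3) - 3*log(2)) = -7*log(2) + 2*log(3).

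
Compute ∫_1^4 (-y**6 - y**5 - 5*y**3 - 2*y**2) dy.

By the power rule, an antiderivative is F(y) = -y**7/7 - y**6/6 - 5*y**4/4 - 2*y**3/3.
Then F(4) - F(1) = (-71104/21) - (-187/84) = -94743/28.

-94743/28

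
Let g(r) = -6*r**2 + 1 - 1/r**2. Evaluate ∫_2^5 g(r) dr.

-2313/10

By the power rule, an antiderivative is F(r) = -2*r**3 + r + 1/r.
Then F(5) - F(2) = (-1224/5) - (-27/2) = -2313/10.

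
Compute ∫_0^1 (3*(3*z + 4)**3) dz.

2145/4

Let u = 3*z + 4, so du = 3 dz. When z = 0, u = 4; when z = 1, u = 7.
The integral becomes ∫ u**3 du from 4 to 7, with antiderivative u**4/4.
Back in z: F(z) = (3*z + 4)**4/4.
Then F(1) - F(0) = (2401/4) - (64) = 2145/4.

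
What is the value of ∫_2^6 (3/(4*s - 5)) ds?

-3*log(3)/4 + 3*log(19)/4

An antiderivative is F(s) = 3*log(4*s - 5)/4.
Then F(6) - F(2) = (3*log(19)/4) - (3*log(3)/4) = -3*log(3)/4 + 3*log(19)/4.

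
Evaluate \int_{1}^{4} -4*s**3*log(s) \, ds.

255/4 - 512*log(2)

Integrate by parts once (u = ln s, dv = -4*s**3 ds).
An antiderivative is F(s) = -s**4*(4*log(s) - 1)/4.
Then F(4) - F(1) = (64 - 512*log(2)) - (1/4) = 255/4 - 512*log(2).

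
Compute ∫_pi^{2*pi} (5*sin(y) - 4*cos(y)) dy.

-10

An antiderivative is F(y) = -4*sin(y) - 5*cos(y).
Then F(2*pi) - F(pi) = (-5) - (5) = -10.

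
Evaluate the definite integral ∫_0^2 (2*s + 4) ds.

By the power rule, an antiderivative is F(s) = s**2 + 4*s.
Then F(2) - F(0) = (12) - (0) = 12.

12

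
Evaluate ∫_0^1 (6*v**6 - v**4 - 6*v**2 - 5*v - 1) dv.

By the power rule, an antiderivative is F(v) = 6*v**7/7 - v**5/5 - 2*v**3 - 5*v**2/2 - v.
Then F(1) - F(0) = (-339/70) - (0) = -339/70.

-339/70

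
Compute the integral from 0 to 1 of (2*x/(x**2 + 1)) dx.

Let u = x**2 + 1, so du = 2*x dx. When x = 0, u = 1; when x = 1, u = 2.
The integral becomes ∫ 1/u du from 1 to 2, with antiderivative log(u).
Back in x: F(x) = log(x**2 + 1).
Then F(1) - F(0) = (log(2)) - (0) = log(2).

log(2)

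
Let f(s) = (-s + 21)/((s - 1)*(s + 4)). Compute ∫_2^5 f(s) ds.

Factor the denominator: s**2 + 3*s - 4 = (s + 4)(s - 1).
Partial fractions: (-s + 21)/((s - 1)*(s + 4)) = -5/(s + 4) + 4/(s - 1).
An antiderivative is F(s) = 4*log(s - 1) - 5*log(s + 4).
Then F(5) - F(2) = (-10*log(3) + 8*log(2)) - (-5*log(3) - 5*log(2)) = -5*log(3) + 13*log(2).

-5*log(3) + 13*log(2)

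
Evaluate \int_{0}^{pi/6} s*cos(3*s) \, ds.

Integrate by parts once (u = s, dv = cos(3*s) ds).
An antiderivative is F(s) = s*sin(3*s)/3 + cos(3*s)/9.
Then F(pi/6) - F(0) = (pi/18) - (1/9) = -1/9 + pi/18.

-1/9 + pi/18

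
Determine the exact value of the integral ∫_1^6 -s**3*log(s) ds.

-324*log(3) - 324*log(2) + 1295/16

Integrate by parts once (u = ln s, dv = -s**3 ds).
An antiderivative is F(s) = -s**4*(4*log(s) - 1)/16.
Then F(6) - F(1) = (-324*log(3) - 324*log(2) + 81) - (1/16) = -324*log(3) - 324*log(2) + 1295/16.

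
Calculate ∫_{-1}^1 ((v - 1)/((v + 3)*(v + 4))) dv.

-5*log(3) - 4*log(2) + 5*log(5)

Factor the denominator: v**2 + 7*v + 12 = (v + 4)(v + 3).
Partial fractions: (v - 1)/((v + 3)*(v + 4)) = 5/(v + 4) - 4/(v + 3).
An antiderivative is F(v) = -4*log(v + 3) + 5*log(v + 4).
Then F(1) - F(-1) = (-8*log(2) + 5*log(5)) - (-4*log(2) + 5*log(3)) = -5*log(3) - 4*log(2) + 5*log(5).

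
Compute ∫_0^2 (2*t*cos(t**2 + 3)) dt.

Let u = t**2 + 3, so du = 2*t dt. When t = 0, u = 3; when t = 2, u = 7.
The integral becomes ∫ cos(u) du from 3 to 7, with antiderivative sin(u).
Back in t: F(t) = sin(t**2 + 3).
Then F(2) - F(0) = (sin(7)) - (sin(3)) = -sin(3) + sin(7).

-sin(3) + sin(7)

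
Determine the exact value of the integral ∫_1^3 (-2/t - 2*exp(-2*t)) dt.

-2*log(3) - exp(-2) + exp(-6)

An antiderivative is F(t) = -2*log(t) + exp(-2*t).
Then F(3) - F(1) = (-2*log(3) + exp(-6)) - (exp(-2)) = -2*log(3) - exp(-2) + exp(-6).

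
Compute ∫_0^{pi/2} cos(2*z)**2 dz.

pi/4

Use the identity cos^2(2*z) = (1 + cos(4*z))/2.
An antiderivative is F(z) = z/2 + sin(4*z)/8.
Then F(pi/2) - F(0) = (pi/4) - (0) = pi/4.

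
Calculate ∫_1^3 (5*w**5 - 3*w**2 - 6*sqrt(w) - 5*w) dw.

By the power rule, an antiderivative is F(w) = 5*w**6/6 - 4*w**(3/2) - w**3 - 5*w**2/2.
Then F(3) - F(1) = (558 - 12*sqrt(3)) - (-20/3) = 1694/3 - 12*sqrt(3).

1694/3 - 12*sqrt(3)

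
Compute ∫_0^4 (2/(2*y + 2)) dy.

log(5)

An antiderivative is F(y) = log(2*y + 2).
Then F(4) - F(0) = (log(10)) - (log(2)) = log(5).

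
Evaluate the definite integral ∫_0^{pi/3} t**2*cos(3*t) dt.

-2*pi/27

Integrate by parts twice (u = t^2, dv = cos(3*t) dt).
An antiderivative is F(t) = t**2*sin(3*t)/3 + 2*t*cos(3*t)/9 - 2*sin(3*t)/27.
Then F(pi/3) - F(0) = (-2*pi/27) - (0) = -2*pi/27.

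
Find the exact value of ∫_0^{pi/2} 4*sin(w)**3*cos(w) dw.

1

Let u = sin(w), so du = cos(w) dw. When w = 0, u = 0; when w = pi/2, u = 1.
The integral becomes 4·∫ u**3 du from 0 to 1, with antiderivative u**4.
Back in w: F(w) = sin(w)**4.
Then F(pi/2) - F(0) = (1) - (0) = 1.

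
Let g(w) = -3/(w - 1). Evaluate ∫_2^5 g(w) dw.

An antiderivative is F(w) = -3*log(w - 1).
Then F(5) - F(2) = (-log(64)) - (0) = -log(64).

-log(64)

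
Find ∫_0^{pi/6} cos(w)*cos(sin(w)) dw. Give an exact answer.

sin(1/2)

Let u = sin(w), so du = cos(w) dw. When w = 0, u = 0; when w = pi/6, u = 1/2.
The integral becomes ∫ cos(u) du from 0 to 1/2, with antiderivative sin(u).
Back in w: F(w) = sin(sin(w)).
Then F(pi/6) - F(0) = (sin(1/2)) - (0) = sin(1/2).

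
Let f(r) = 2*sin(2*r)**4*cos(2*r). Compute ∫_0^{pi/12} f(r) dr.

1/160

Let u = sin(2*r), so du = 2*cos(2*r) dr. When r = 0, u = 0; when r = pi/12, u = 1/2.
The integral becomes ∫ u**4 du from 0 to 1/2, with antiderivative u**5/5.
Back in r: F(r) = sin(2*r)**5/5.
Then F(pi/12) - F(0) = (1/160) - (0) = 1/160.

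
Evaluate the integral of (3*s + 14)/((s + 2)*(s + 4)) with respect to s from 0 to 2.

Factor the denominator: s**2 + 6*s + 8 = (s + 4)(s + 2).
Partial fractions: (3*s + 14)/((s + 2)*(s + 4)) = -1/(s + 4) + 4/(s + 2).
An antiderivative is F(s) = 4*log(s + 2) - log(s + 4).
Then F(2) - F(0) = (-log(3) + 7*log(2)) - (log(4)) = log(32/3).

log(32/3)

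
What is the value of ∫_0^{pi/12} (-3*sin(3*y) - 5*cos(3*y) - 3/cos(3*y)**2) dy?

-2 - sqrt(2)/3

An antiderivative is F(y) = -5*sin(3*y)/3 + cos(3*y) - tan(3*y).
Then F(pi/12) - F(0) = (-1 - sqrt(2)/3) - (1) = -2 - sqrt(2)/3.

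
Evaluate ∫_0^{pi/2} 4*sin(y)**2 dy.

pi

Use the identity sin^2(y) = (1 - cos(2*y))/2.
An antiderivative is F(y) = 2*y - sin(2*y).
Then F(pi/2) - F(0) = (pi) - (0) = pi.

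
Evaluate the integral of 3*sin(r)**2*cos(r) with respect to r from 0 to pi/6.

Let u = sin(r), so du = cos(r) dr. When r = 0, u = 0; when r = pi/6, u = 1/2.
The integral becomes 3·∫ u**2 du from 0 to 1/2, with antiderivative u**3.
Back in r: F(r) = sin(r)**3.
Then F(pi/6) - F(0) = (1/8) - (0) = 1/8.

1/8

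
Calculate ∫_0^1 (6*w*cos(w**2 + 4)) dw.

Let u = w**2 + 4, so du = 2*w dw. When w = 0, u = 4; when w = 1, u = 5.
The integral becomes 3·∫ cos(u) du from 4 to 5, with antiderivative 3*sin(u).
Back in w: F(w) = 3*sin(w**2 + 4).
Then F(1) - F(0) = (3*sin(5)) - (3*sin(4)) = 3*sin(5) - 3*sin(4).

3*sin(5) - 3*sin(4)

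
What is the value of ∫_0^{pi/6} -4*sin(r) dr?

-4 + 2*sqrt(3)

An antiderivative is F(r) = 4*cos(r).
Then F(pi/6) - F(0) = (2*sqrt(3)) - (4) = -4 + 2*sqrt(3).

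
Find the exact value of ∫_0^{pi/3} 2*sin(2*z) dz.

3/2

An antiderivative is F(z) = -cos(2*z).
Then F(pi/3) - F(0) = (1/2) - (-1) = 3/2.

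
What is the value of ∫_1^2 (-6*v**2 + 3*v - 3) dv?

-25/2

By the power rule, an antiderivative is F(v) = -2*v**3 + 3*v**2/2 - 3*v.
Then F(2) - F(1) = (-16) - (-7/2) = -25/2.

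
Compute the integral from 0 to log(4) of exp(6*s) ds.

Let u = exp(s), so du = exp(s) ds. When s = 0, u = 1; when s = log(4), u = 4.
The integral becomes ∫ u**5 du from 1 to 4, with antiderivative u**6/6.
Back in s: F(s) = exp(6*s)/6.
Then F(log(4)) - F(0) = (2048/3) - (1/6) = 1365/2.

1365/2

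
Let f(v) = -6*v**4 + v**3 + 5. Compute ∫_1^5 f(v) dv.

-17864/5

By the power rule, an antiderivative is F(v) = -6*v**5/5 + v**4/4 + 5*v.
Then F(5) - F(1) = (-14275/4) - (81/20) = -17864/5.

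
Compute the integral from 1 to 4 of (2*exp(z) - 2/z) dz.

-2*exp(1) - 2*log(4) + 2*exp(4)

An antiderivative is F(z) = 2*exp(z) - 2*log(z).
Then F(4) - F(1) = (-2*log(4) + 2*exp(4)) - (2*exp(1)) = -2*exp(1) - 2*log(4) + 2*exp(4).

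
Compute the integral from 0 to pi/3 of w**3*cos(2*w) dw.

-sqrt(3)*pi/8 - pi**2/24 + sqrt(3)*pi**3/108 + 9/16

Integrate by parts 3 times (u = w^3, dv = cos(2*w) dw).
An antiderivative is F(w) = w**3*sin(2*w)/2 + 3*w**2*cos(2*w)/4 - 3*w*sin(2*w)/4 - 3*cos(2*w)/8.
Then F(pi/3) - F(0) = (-sqrt(3)*pi/8 - pi**2/24 + 3/16 + sqrt(3)*pi**3/108) - (-3/8) = -sqrt(3)*pi/8 - pi**2/24 + sqrt(3)*pi**3/108 + 9/16.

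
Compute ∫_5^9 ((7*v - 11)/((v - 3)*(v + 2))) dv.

-5*log(7) + 2*log(3) + 5*log(11)

Factor the denominator: v**2 - v - 6 = (v + 2)(v - 3).
Partial fractions: (7*v - 11)/((v - 3)*(v + 2)) = 5/(v + 2) + 2/(v - 3).
An antiderivative is F(v) = 2*log(v - 3) + 5*log(v + 2).
Then F(9) - F(5) = (2*log(2) + 2*log(3) + 5*log(11)) - (2*log(2) + 5*log(7)) = -5*log(7) + 2*log(3) + 5*log(11).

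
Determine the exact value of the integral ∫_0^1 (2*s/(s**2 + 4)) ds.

Let u = s**2 + 4, so du = 2*s ds. When s = 0, u = 4; when s = 1, u = 5.
The integral becomes ∫ 1/u du from 4 to 5, with antiderivative log(u).
Back in s: F(s) = log(s**2 + 4).
Then F(1) - F(0) = (log(5)) - (log(4)) = log(5/4).

log(5/4)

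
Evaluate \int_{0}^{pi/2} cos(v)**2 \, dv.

pi/4

Use the identity cos^2(v) = (1 + cos(2*v))/2.
An antiderivative is F(v) = v/2 + sin(2*v)/4.
Then F(pi/2) - F(0) = (pi/4) - (0) = pi/4.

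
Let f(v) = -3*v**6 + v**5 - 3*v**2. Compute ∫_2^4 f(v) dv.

By the power rule, an antiderivative is F(v) = -3*v**7/7 + v**6/6 - v**3.
Then F(4) - F(2) = (-134464/21) - (-1096/21) = -44456/7.

-44456/7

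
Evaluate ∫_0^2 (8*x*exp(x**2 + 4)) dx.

-4*(1 - exp(4))*exp(4)

Let u = x**2 + 4, so du = 2*x dx. When x = 0, u = 4; when x = 2, u = 8.
The integral becomes 4·∫ exp(u) du from 4 to 8, with antiderivative 4*exp(u).
Back in x: F(x) = 4*exp(x**2 + 4).
Then F(2) - F(0) = (4*exp(8)) - (4*exp(4)) = -4*(1 - exp(4))*exp(4).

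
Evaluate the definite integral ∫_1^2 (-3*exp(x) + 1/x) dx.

-3*exp(2) + log(2) + 3*exp(1)

An antiderivative is F(x) = -3*exp(x) + log(x).
Then F(2) - F(1) = (-3*exp(2) + log(2)) - (-3*exp(1)) = -3*exp(2) + log(2) + 3*exp(1).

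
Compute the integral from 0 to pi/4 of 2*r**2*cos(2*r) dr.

-1/2 + pi**2/16

Integrate by parts twice (u = r^2, dv = 2*cos(2*r) dr).
An antiderivative is F(r) = r**2*sin(2*r) + r*cos(2*r) - sin(2*r)/2.
Then F(pi/4) - F(0) = (-1/2 + pi**2/16) - (0) = -1/2 + pi**2/16.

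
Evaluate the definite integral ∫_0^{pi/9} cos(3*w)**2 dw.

Use the identity cos^2(3*w) = (1 + cos(6*w))/2.
An antiderivative is F(w) = w/2 + sin(6*w)/12.
Then F(pi/9) - F(0) = (sqrt(3)/24 + pi/18) - (0) = sqrt(3)/24 + pi/18.

sqrt(3)/24 + pi/18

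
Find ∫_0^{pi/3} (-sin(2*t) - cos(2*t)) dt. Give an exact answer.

-3/4 - sqrt(3)/4

An antiderivative is F(t) = -sin(2*t)/2 + cos(2*t)/2.
Then F(pi/3) - F(0) = (-sqrt(3)/4 - 1/4) - (1/2) = -3/4 - sqrt(3)/4.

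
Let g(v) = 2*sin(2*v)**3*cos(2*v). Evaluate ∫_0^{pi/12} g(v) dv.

1/64

Let u = sin(2*v), so du = 2*cos(2*v) dv. When v = 0, u = 0; when v = pi/12, u = 1/2.
The integral becomes ∫ u**3 du from 0 to 1/2, with antiderivative u**4/4.
Back in v: F(v) = sin(2*v)**4/4.
Then F(pi/12) - F(0) = (1/64) - (0) = 1/64.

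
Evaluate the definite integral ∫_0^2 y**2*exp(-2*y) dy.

Integrate by parts twice (u = y^2, dv = exp(-2*y) dy).
An antiderivative is F(y) = (-2*y**2 - 2*y - 1)*exp(-2*y)/4.
Then F(2) - F(0) = (-13*exp(-4)/4) - (-1/4) = (-13 + exp(4))*exp(-4)/4.

(-13 + exp(4))*exp(-4)/4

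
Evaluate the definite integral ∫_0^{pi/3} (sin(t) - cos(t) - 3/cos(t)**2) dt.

1/2 - 7*sqrt(3)/2

An antiderivative is F(t) = -sin(t) - cos(t) - 3*tan(t).
Then F(pi/3) - F(0) = (-7*sqrt(3)/2 - 1/2) - (-1) = 1/2 - 7*sqrt(3)/2.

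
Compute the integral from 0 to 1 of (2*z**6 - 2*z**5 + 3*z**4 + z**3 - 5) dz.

-1763/420

By the power rule, an antiderivative is F(z) = 2*z**7/7 - z**6/3 + 3*z**5/5 + z**4/4 - 5*z.
Then F(1) - F(0) = (-1763/420) - (0) = -1763/420.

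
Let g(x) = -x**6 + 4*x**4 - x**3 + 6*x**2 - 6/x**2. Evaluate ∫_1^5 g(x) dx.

By the power rule, an antiderivative is F(x) = -x**7/7 + 4*x**5/5 - x**4/4 + 2*x**3 + 6/x.
Then F(5) - F(1) = (-1199207/140) - (1177/140) = -300096/35.

-300096/35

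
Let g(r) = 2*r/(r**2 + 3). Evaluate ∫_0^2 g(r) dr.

Let u = r**2 + 3, so du = 2*r dr. When r = 0, u = 3; when r = 2, u = 7.
The integral becomes ∫ 1/u du from 3 to 7, with antiderivative log(u).
Back in r: F(r) = log(r**2 + 3).
Then F(2) - F(0) = (log(7)) - (log(3)) = log(7/3).

log(7/3)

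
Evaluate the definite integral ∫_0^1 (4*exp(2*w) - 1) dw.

An antiderivative is F(w) = 2*exp(2*w) - w.
Then F(1) - F(0) = (-1 + 2*exp(2)) - (2) = -3 + 2*exp(2).

-3 + 2*exp(2)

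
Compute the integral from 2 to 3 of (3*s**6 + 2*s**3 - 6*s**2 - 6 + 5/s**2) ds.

By the power rule, an antiderivative is F(s) = 3*s**7/7 + s**4/2 - 2*s**3 - 6*s - 5/s.
Then F(3) - F(2) = (37973/42) - (453/14) = 18307/21.

18307/21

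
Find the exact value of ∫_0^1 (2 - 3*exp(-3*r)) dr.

An antiderivative is F(r) = 2*r + exp(-3*r).
Then F(1) - F(0) = (exp(-3) + 2) - (1) = exp(-3) + 1.

exp(-3) + 1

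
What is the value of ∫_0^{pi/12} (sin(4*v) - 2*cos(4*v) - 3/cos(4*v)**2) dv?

1/8 - sqrt(3)

An antiderivative is F(v) = -sin(4*v)/2 - cos(4*v)/4 - 3*tan(4*v)/4.
Then F(pi/12) - F(0) = (-sqrt(3) - 1/8) - (-1/4) = 1/8 - sqrt(3).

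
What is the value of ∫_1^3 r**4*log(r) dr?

Integrate by parts once (u = ln r, dv = r**4 dr).
An antiderivative is F(r) = r**5*(5*log(r) - 1)/25.
Then F(3) - F(1) = (-243/25 + 243*log(3)/5) - (-1/25) = -242/25 + 243*log(3)/5.

-242/25 + 243*log(3)/5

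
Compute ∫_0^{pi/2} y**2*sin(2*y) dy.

Integrate by parts twice (u = y^2, dv = sin(2*y) dy).
An antiderivative is F(y) = -y**2*cos(2*y)/2 + y*sin(2*y)/2 + cos(2*y)/4.
Then F(pi/2) - F(0) = (-1/4 + pi**2/8) - (1/4) = -1/2 + pi**2/8.

-1/2 + pi**2/8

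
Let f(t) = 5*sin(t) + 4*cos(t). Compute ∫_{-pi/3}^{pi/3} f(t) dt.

An antiderivative is F(t) = 4*sin(t) - 5*cos(t).
Then F(pi/3) - F(-pi/3) = (-5/2 + 2*sqrt(3)) - (-2*sqrt(3) - 5/2) = 4*sqrt(3).

4*sqrt(3)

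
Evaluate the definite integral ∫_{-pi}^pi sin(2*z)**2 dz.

pi

Use the identity sin^2(2*z) = (1 - cos(4*z))/2.
An antiderivative is F(z) = z/2 - sin(4*z)/8.
Then F(pi) - F(-pi) = (pi/2) - (-pi/2) = pi.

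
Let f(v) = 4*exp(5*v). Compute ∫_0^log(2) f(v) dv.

Let u = exp(v), so du = exp(v) dv. When v = 0, u = 1; when v = log(2), u = 2.
The integral becomes 4·∫ u**4 du from 1 to 2, with antiderivative 4*u**5/5.
Back in v: F(v) = 4*exp(5*v)/5.
Then F(log(2)) - F(0) = (128/5) - (4/5) = 124/5.

124/5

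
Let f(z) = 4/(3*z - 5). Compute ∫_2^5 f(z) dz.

4*log(10)/3

An antiderivative is F(z) = 4*log(3*z - 5)/3.
Then F(5) - F(2) = (4*log(10)/3) - (0) = 4*log(10)/3.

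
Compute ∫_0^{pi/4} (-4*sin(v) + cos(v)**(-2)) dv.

An antiderivative is F(v) = 4*cos(v) + tan(v).
Then F(pi/4) - F(0) = (1 + 2*sqrt(2)) - (4) = -3 + 2*sqrt(2).

-3 + 2*sqrt(2)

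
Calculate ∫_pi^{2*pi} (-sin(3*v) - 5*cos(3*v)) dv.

2/3

An antiderivative is F(v) = -5*sin(3*v)/3 + cos(3*v)/3.
Then F(2*pi) - F(pi) = (1/3) - (-1/3) = 2/3.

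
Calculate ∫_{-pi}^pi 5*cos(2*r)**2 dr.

Use the identity cos^2(2*r) = (1 + cos(4*r))/2.
An antiderivative is F(r) = 5*r/2 + 5*sin(4*r)/8.
Then F(pi) - F(-pi) = (5*pi/2) - (-5*pi/2) = 5*pi.

5*pi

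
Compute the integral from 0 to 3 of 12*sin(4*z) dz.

Let u = 4*z, so du = 4 dz. When z = 0, u = 0; when z = 3, u = 12.
The integral becomes 3·∫ sin(u) du from 0 to 12, with antiderivative -3*cos(u).
Back in z: F(z) = -3*cos(4*z).
Then F(3) - F(0) = (-3*cos(12)) - (-3) = 3 - 3*cos(12).

3 - 3*cos(12)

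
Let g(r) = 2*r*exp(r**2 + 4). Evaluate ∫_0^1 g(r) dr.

-exp(4) + exp(5)

Let u = r**2 + 4, so du = 2*r dr. When r = 0, u = 4; when r = 1, u = 5.
The integral becomes ∫ exp(u) du from 4 to 5, with antiderivative exp(u).
Back in r: F(r) = exp(r**2 + 4).
Then F(1) - F(0) = (exp(5)) - (exp(4)) = -exp(4) + exp(5).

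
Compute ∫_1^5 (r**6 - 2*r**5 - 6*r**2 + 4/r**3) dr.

By the power rule, an antiderivative is F(r) = r**7/7 - r**6/3 - 2*r**3 - 2/r**2.
Then F(5) - F(1) = (2993708/525) - (-88/21) = 998636/175.

998636/175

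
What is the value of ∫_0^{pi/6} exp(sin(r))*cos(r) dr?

-1 + exp(1/2)

Let u = sin(r), so du = cos(r) dr. When r = 0, u = 0; when r = pi/6, u = 1/2.
The integral becomes ∫ exp(u) du from 0 to 1/2, with antiderivative exp(u).
Back in r: F(r) = exp(sin(r)).
Then F(pi/6) - F(0) = (exp(1/2)) - (1) = -1 + exp(1/2).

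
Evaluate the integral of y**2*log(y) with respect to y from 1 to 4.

Integrate by parts once (u = ln y, dv = y**2 dy).
An antiderivative is F(y) = y**3*(3*log(y) - 1)/9.
Then F(4) - F(1) = (-64/9 + 128*log(2)/3) - (-1/9) = -7 + 128*log(2)/3.

-7 + 128*log(2)/3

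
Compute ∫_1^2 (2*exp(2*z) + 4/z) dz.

-exp(2) + log(16) + exp(4)

An antiderivative is F(z) = exp(2*z) + 4*log(z).
Then F(2) - F(1) = (log(16) + exp(4)) - (exp(2)) = -exp(2) + log(16) + exp(4).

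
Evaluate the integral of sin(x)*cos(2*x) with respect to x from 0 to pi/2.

-1/3

Use the identity sin(x)cos(2*x) = [sin(3*x) + sin(-x)]/2.
An antiderivative is F(x) = cos(x)/2 - cos(3*x)/6.
Then F(pi/2) - F(0) = (0) - (1/3) = -1/3.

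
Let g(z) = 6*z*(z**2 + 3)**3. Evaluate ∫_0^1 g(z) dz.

Let u = z**2 + 3, so du = 2*z dz. When z = 0, u = 3; when z = 1, u = 4.
The integral becomes 3·∫ u**3 du from 3 to 4, with antiderivative 3*u**4/4.
Back in z: F(z) = 3*(z**2 + 3)**4/4.
Then F(1) - F(0) = (192) - (243/4) = 525/4.

525/4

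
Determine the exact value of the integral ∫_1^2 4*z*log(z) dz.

Integrate by parts once (u = ln z, dv = 4*z dz).
An antiderivative is F(z) = z**2*(2*log(z) - 1).
Then F(2) - F(1) = (-4 + 8*log(2)) - (-1) = -3 + 8*log(2).

-3 + 8*log(2)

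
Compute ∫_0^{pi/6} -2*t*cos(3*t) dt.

Integrate by parts once (u = t, dv = -2*cos(3*t) dt).
An antiderivative is F(t) = -2*t*sin(3*t)/3 - 2*cos(3*t)/9.
Then F(pi/6) - F(0) = (-pi/9) - (-2/9) = 2/9 - pi/9.

2/9 - pi/9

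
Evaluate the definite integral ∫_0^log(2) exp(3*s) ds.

7/3

Let u = exp(s), so du = exp(s) ds. When s = 0, u = 1; when s = log(2), u = 2.
The integral becomes ∫ u**2 du from 1 to 2, with antiderivative u**3/3.
Back in s: F(s) = exp(3*s)/3.
Then F(log(2)) - F(0) = (8/3) - (1/3) = 7/3.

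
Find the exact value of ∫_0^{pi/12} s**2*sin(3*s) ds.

-2/27 - sqrt(2)*pi**2/864 + sqrt(2)*pi/108 + sqrt(2)/27

Integrate by parts twice (u = s^2, dv = sin(3*s) ds).
An antiderivative is F(s) = -s**2*cos(3*s)/3 + 2*s*sin(3*s)/9 + 2*cos(3*s)/27.
Then F(pi/12) - F(0) = (sqrt(2)*(-pi**2 + 8*pi + 32)/864) - (2/27) = -2/27 - sqrt(2)*pi**2/864 + sqrt(2)*pi/108 + sqrt(2)/27.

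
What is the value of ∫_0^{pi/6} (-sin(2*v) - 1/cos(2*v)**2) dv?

-sqrt(3)/2 - 1/4

An antiderivative is F(v) = cos(2*v)/2 - tan(2*v)/2.
Then F(pi/6) - F(0) = (1/4 - sqrt(3)/2) - (1/2) = -sqrt(3)/2 - 1/4.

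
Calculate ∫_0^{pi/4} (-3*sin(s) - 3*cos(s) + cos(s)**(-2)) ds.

An antiderivative is F(s) = -3*sin(s) + 3*cos(s) + tan(s).
Then F(pi/4) - F(0) = (1) - (3) = -2.

-2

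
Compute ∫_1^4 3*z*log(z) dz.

Integrate by parts once (u = ln z, dv = 3*z dz).
An antiderivative is F(z) = 3*z**2*(2*log(z) - 1)/4.
Then F(4) - F(1) = (-12 + 48*log(2)) - (-3/4) = -45/4 + 48*log(2).

-45/4 + 48*log(2)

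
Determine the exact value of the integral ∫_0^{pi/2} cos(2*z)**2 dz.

Use the identity cos^2(2*z) = (1 + cos(4*z))/2.
An antiderivative is F(z) = z/2 + sin(4*z)/8.
Then F(pi/2) - F(0) = (pi/4) - (0) = pi/4.

pi/4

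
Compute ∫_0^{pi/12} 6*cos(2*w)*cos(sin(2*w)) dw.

Let u = sin(2*w), so du = 2*cos(2*w) dw. When w = 0, u = 0; when w = pi/12, u = 1/2.
The integral becomes 3·∫ cos(u) du from 0 to 1/2, with antiderivative 3*sin(u).
Back in w: F(w) = 3*sin(sin(2*w)).
Then F(pi/12) - F(0) = (3*sin(1/2)) - (0) = 3*sin(1/2).

3*sin(1/2)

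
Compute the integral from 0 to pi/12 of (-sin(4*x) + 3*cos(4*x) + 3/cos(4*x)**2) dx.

An antiderivative is F(x) = 3*sin(4*x)/4 + cos(4*x)/4 + 3*tan(4*x)/4.
Then F(pi/12) - F(0) = (1/8 + 9*sqrt(3)/8) - (1/4) = -1/8 + 9*sqrt(3)/8.

-1/8 + 9*sqrt(3)/8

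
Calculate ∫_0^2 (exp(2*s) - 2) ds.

-9/2 + exp(4)/2

An antiderivative is F(s) = exp(2*s)/2 - 2*s.
Then F(2) - F(0) = (-4 + exp(4)/2) - (1/2) = -9/2 + exp(4)/2.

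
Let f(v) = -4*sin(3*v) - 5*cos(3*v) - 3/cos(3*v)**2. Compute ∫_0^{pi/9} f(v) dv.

-11*sqrt(3)/6 - 2/3

An antiderivative is F(v) = -5*sin(3*v)/3 + 4*cos(3*v)/3 - tan(3*v).
Then F(pi/9) - F(0) = (2/3 - 11*sqrt(3)/6) - (4/3) = -11*sqrt(3)/6 - 2/3.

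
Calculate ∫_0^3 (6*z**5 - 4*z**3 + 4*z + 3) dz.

By the power rule, an antiderivative is F(z) = z**6 - z**4 + 2*z**2 + 3*z.
Then F(3) - F(0) = (675) - (0) = 675.

675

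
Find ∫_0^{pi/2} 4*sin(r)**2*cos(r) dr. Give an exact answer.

Let u = sin(r), so du = cos(r) dr. When r = 0, u = 0; when r = pi/2, u = 1.
The integral becomes 4·∫ u**2 du from 0 to 1, with antiderivative 4*u**3/3.
Back in r: F(r) = 4*sin(r)**3/3.
Then F(pi/2) - F(0) = (4/3) - (0) = 4/3.

4/3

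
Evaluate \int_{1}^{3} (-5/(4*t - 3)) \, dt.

An antiderivative is F(t) = -5*log(4*t - 3)/4.
Then F(3) - F(1) = (-5*log(3)/2) - (0) = -5*log(3)/2.

-5*log(3)/2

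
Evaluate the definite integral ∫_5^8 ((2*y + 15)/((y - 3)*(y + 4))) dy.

Factor the denominator: y**2 + y - 12 = (y + 4)(y - 3).
Partial fractions: (2*y + 15)/((y - 3)*(y + 4)) = -1/(y + 4) + 3/(y - 3).
An antiderivative is F(y) = 3*log(y - 3) - log(y + 4).
Then F(8) - F(5) = (-2*log(2) - log(3) + 3*log(5)) - (log(8/9)) = -5*log(2) + log(3) + 3*log(5).

-5*log(2) + log(3) + 3*log(5)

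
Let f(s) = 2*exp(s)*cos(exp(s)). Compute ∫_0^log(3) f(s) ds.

-2*sin(1) + 2*sin(3)

Let u = exp(s), so du = exp(s) ds. When s = 0, u = 1; when s = log(3), u = 3.
The integral becomes 2·∫ cos(u) du from 1 to 3, with antiderivative 2*sin(u).
Back in s: F(s) = 2*sin(exp(s)).
Then F(log(3)) - F(0) = (2*sin(3)) - (2*sin(1)) = -2*sin(1) + 2*sin(3).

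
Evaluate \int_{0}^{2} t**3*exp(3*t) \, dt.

2/27 + 46*exp(6)/27

Integrate by parts 3 times (u = t^3, dv = exp(3*t) dt).
An antiderivative is F(t) = (9*t**3 - 9*t**2 + 6*t - 2)*exp(3*t)/27.
Then F(2) - F(0) = (46*exp(6)/27) - (-2/27) = 2/27 + 46*exp(6)/27.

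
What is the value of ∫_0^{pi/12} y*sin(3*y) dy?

Integrate by parts once (u = y, dv = sin(3*y) dy).
An antiderivative is F(y) = -y*cos(3*y)/3 + sin(3*y)/9.
Then F(pi/12) - F(0) = (sqrt(2)*(4 - pi)/72) - (0) = sqrt(2)*(4 - pi)/72.

sqrt(2)*(4 - pi)/72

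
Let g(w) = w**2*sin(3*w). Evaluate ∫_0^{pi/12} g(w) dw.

-2/27 - sqrt(2)*pi**2/864 + sqrt(2)*pi/108 + sqrt(2)/27

Integrate by parts twice (u = w^2, dv = sin(3*w) dw).
An antiderivative is F(w) = -w**2*cos(3*w)/3 + 2*w*sin(3*w)/9 + 2*cos(3*w)/27.
Then F(pi/12) - F(0) = (sqrt(2)*(-pi**2 + 8*pi + 32)/864) - (2/27) = -2/27 - sqrt(2)*pi**2/864 + sqrt(2)*pi/108 + sqrt(2)/27.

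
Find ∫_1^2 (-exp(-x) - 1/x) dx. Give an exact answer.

An antiderivative is F(x) = -log(x) + exp(-x).
Then F(2) - F(1) = (-log(2) + exp(-2)) - (exp(-1)) = -log(2) - exp(-1) + exp(-2).

-log(2) - exp(-1) + exp(-2)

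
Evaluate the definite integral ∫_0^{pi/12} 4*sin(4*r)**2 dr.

-sqrt(3)/8 + pi/6

Use the identity sin^2(4*r) = (1 - cos(8*r))/2.
An antiderivative is F(r) = 2*r - sin(8*r)/4.
Then F(pi/12) - F(0) = (-sqrt(3)/8 + pi/6) - (0) = -sqrt(3)/8 + pi/6.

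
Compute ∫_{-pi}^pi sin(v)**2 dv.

pi

Use the identity sin^2(v) = (1 - cos(2*v))/2.
An antiderivative is F(v) = v/2 - sin(2*v)/4.
Then F(pi) - F(-pi) = (pi/2) - (-pi/2) = pi.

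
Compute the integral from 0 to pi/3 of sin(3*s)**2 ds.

pi/6

Use the identity sin^2(3*s) = (1 - cos(6*s))/2.
An antiderivative is F(s) = s/2 - sin(6*s)/12.
Then F(pi/3) - F(0) = (pi/6) - (0) = pi/6.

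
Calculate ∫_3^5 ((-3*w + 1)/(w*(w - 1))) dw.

Factor the denominator: w**2 - w = w(w - 1).
Partial fractions: (-3*w + 1)/(w*(w - 1)) = -1/w - 2/(w - 1).
An antiderivative is F(w) = -log(w) - 2*log(w - 1).
Then F(5) - F(3) = (-log(80)) - (-log(12)) = log(3/20).

log(3/20)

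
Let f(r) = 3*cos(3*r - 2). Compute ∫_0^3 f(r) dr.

sin(7) + sin(2)

Let u = 3*r - 2, so du = 3 dr. When r = 0, u = -2; when r = 3, u = 7.
The integral becomes ∫ cos(u) du from -2 to 7, with antiderivative sin(u).
Back in r: F(r) = sin(3*r - 2).
Then F(3) - F(0) = (sin(7)) - (-sin(2)) = sin(7) + sin(2).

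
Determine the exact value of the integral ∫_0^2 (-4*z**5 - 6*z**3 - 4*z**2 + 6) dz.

-196/3

By the power rule, an antiderivative is F(z) = -2*z**6/3 - 3*z**4/2 - 4*z**3/3 + 6*z.
Then F(2) - F(0) = (-196/3) - (0) = -196/3.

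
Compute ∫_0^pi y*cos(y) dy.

-2

Integrate by parts once (u = y, dv = cos(y) dy).
An antiderivative is F(y) = y*sin(y) + cos(y).
Then F(pi) - F(0) = (-1) - (1) = -2.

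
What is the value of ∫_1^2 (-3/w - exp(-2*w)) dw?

An antiderivative is F(w) = -3*log(w) + exp(-2*w)/2.
Then F(2) - F(1) = (-3*log(2) + exp(-4)/2) - (exp(-2)/2) = (-6*exp(4)*log(2) - exp(2) + 1)*exp(-4)/2.

(-6*exp(4)*log(2) - exp(2) + 1)*exp(-4)/2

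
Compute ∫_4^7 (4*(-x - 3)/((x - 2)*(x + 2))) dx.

-5*log(5) + log(3) + 4*log(2)

Factor the denominator: x**2 - 4 = (x + 2)(x - 2).
Partial fractions: 4*(-x - 3)/((x - 2)*(x + 2)) = 1/(x + 2) - 5/(x - 2).
An antiderivative is F(x) = -5*log(x - 2) + log(x + 2).
Then F(7) - F(4) = (-5*log(5) + 2*log(3)) - (log(3/16)) = -5*log(5) + log(3) + 4*log(2).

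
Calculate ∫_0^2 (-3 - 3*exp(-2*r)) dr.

-15/2 + 3*exp(-4)/2

An antiderivative is F(r) = -3*r + 3*exp(-2*r)/2.
Then F(2) - F(0) = (-6 + 3*exp(-4)/2) - (3/2) = -15/2 + 3*exp(-4)/2.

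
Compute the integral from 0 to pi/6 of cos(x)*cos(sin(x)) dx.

Let u = sin(x), so du = cos(x) dx. When x = 0, u = 0; when x = pi/6, u = 1/2.
The integral becomes ∫ cos(u) du from 0 to 1/2, with antiderivative sin(u).
Back in x: F(x) = sin(sin(x)).
Then F(pi/6) - F(0) = (sin(1/2)) - (0) = sin(1/2).

sin(1/2)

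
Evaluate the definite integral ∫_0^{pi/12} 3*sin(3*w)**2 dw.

Use the identity sin^2(3*w) = (1 - cos(6*w))/2.
An antiderivative is F(w) = 3*w/2 - sin(6*w)/4.
Then F(pi/12) - F(0) = (-1/4 + pi/8) - (0) = -1/4 + pi/8.

-1/4 + pi/8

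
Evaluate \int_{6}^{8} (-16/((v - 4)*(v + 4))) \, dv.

Factor the denominator: v**2 - 16 = (v + 4)(v - 4).
Partial fractions: -16/((v - 4)*(v + 4)) = 2/(v + 4) - 2/(v - 4).
An antiderivative is F(v) = -2*log(v - 4) + 2*log(v + 4).
Then F(8) - F(6) = (log(9)) - (log(25)) = log(9/25).

log(9/25)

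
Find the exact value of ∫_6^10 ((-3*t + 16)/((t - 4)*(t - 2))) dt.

log(9/32)

Factor the denominator: t**2 - 6*t + 8 = (t - 2)(t - 4).
Partial fractions: (-3*t + 16)/((t - 4)*(t - 2)) = -5/(t - 2) + 2/(t - 4).
An antiderivative is F(t) = 2*log(t - 4) - 5*log(t - 2).
Then F(10) - F(6) = (-13*log(2) + 2*log(3)) - (-8*log(2)) = log(9/32).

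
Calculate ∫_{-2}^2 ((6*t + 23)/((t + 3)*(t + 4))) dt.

log(3) + 5*log(5)

Factor the denominator: t**2 + 7*t + 12 = (t + 4)(t + 3).
Partial fractions: (6*t + 23)/((t + 3)*(t + 4)) = 1/(t + 4) + 5/(t + 3).
An antiderivative is F(t) = 5*log(t + 3) + log(t + 4).
Then F(2) - F(-2) = (log(2) + log(3) + 5*log(5)) - (log(2)) = log(3) + 5*log(5).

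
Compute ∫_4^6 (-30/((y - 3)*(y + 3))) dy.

Factor the denominator: y**2 - 9 = (y + 3)(y - 3).
Partial fractions: -30/((y - 3)*(y + 3)) = 5/(y + 3) - 5/(y - 3).
An antiderivative is F(y) = -5*log(y - 3) + 5*log(y + 3).
Then F(6) - F(4) = (5*log(3)) - (5*log(7)) = -5*log(7) + 5*log(3).

-5*log(7) + 5*log(3)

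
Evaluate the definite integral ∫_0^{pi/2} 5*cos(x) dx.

5

An antiderivative is F(x) = 5*sin(x).
Then F(pi/2) - F(0) = (5) - (0) = 5.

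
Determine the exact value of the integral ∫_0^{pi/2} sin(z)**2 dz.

pi/4

Use the identity sin^2(z) = (1 - cos(2*z))/2.
An antiderivative is F(z) = z/2 - sin(2*z)/4.
Then F(pi/2) - F(0) = (pi/4) - (0) = pi/4.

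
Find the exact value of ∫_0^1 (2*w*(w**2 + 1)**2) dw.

7/3

Let u = w**2 + 1, so du = 2*w dw. When w = 0, u = 1; when w = 1, u = 2.
The integral becomes ∫ u**2 du from 1 to 2, with antiderivative u**3/3.
Back in w: F(w) = (w**2 + 1)**3/3.
Then F(1) - F(0) = (8/3) - (1/3) = 7/3.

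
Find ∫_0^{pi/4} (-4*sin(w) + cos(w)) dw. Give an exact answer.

An antiderivative is F(w) = sin(w) + 4*cos(w).
Then F(pi/4) - F(0) = (5*sqrt(2)/2) - (4) = -4 + 5*sqrt(2)/2.

-4 + 5*sqrt(2)/2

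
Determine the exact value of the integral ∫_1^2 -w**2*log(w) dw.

7/9 - 8*log(2)/3

Integrate by parts once (u = ln w, dv = -w**2 dw).
An antiderivative is F(w) = -w**3*(3*log(w) - 1)/9.
Then F(2) - F(1) = (8/9 - 8*log(2)/3) - (1/9) = 7/9 - 8*log(2)/3.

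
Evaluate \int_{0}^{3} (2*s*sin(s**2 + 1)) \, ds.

Let u = s**2 + 1, so du = 2*s ds. When s = 0, u = 1; when s = 3, u = 10.
The integral becomes ∫ sin(u) du from 1 to 10, with antiderivative -cos(u).
Back in s: F(s) = -cos(s**2 + 1).
Then F(3) - F(0) = (-cos(10)) - (-cos(1)) = cos(1) - cos(10).

cos(1) - cos(10)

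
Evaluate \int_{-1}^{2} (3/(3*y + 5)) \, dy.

log(11/2)

An antiderivative is F(y) = log(3*y + 5).
Then F(2) - F(-1) = (log(11)) - (log(2)) = log(11/2).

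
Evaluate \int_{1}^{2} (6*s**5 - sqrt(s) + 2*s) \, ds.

200/3 - 4*sqrt(2)/3

By the power rule, an antiderivative is F(s) = s**6 - 2*s**(3/2)/3 + s**2.
Then F(2) - F(1) = (68 - 4*sqrt(2)/3) - (4/3) = 200/3 - 4*sqrt(2)/3.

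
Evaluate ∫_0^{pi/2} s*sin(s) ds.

Integrate by parts once (u = s, dv = sin(s) ds).
An antiderivative is F(s) = -s*cos(s) + sin(s).
Then F(pi/2) - F(0) = (1) - (0) = 1.

1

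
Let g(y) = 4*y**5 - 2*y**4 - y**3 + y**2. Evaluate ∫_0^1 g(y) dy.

By the power rule, an antiderivative is F(y) = 2*y**6/3 - 2*y**5/5 - y**4/4 + y**3/3.
Then F(1) - F(0) = (7/20) - (0) = 7/20.

7/20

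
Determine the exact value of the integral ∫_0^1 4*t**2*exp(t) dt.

-8 + 4*E

Integrate by parts twice (u = t^2, dv = 4*exp(t) dt).
An antiderivative is F(t) = (4*t**2 - 8*t + 8)*exp(t).
Then F(1) - F(0) = (4*E) - (8) = -8 + 4*E.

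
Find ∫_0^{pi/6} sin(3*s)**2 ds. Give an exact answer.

Use the identity sin^2(3*s) = (1 - cos(6*s))/2.
An antiderivative is F(s) = s/2 - sin(6*s)/12.
Then F(pi/6) - F(0) = (pi/12) - (0) = pi/12.

pi/12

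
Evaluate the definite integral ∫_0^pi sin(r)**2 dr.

Use the identity sin^2(r) = (1 - cos(2*r))/2.
An antiderivative is F(r) = r/2 - sin(2*r)/4.
Then F(pi) - F(0) = (pi/2) - (0) = pi/2.

pi/2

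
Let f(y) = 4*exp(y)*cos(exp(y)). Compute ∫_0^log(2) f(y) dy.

Let u = exp(y), so du = exp(y) dy. When y = 0, u = 1; when y = log(2), u = 2.
The integral becomes 4·∫ cos(u) du from 1 to 2, with antiderivative 4*sin(u).
Back in y: F(y) = 4*sin(exp(y)).
Then F(log(2)) - F(0) = (4*sin(2)) - (4*sin(1)) = -4*sin(1) + 4*sin(2).

-4*sin(1) + 4*sin(2)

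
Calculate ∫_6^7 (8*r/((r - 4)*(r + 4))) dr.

-4*log(5) - 8*log(2) + 4*log(3) + 4*log(11)

Factor the denominator: r**2 - 16 = (r + 4)(r - 4).
Partial fractions: 8*r/((r - 4)*(r + 4)) = 4/(r + 4) + 4/(r - 4).
An antiderivative is F(r) = 4*log(r - 4) + 4*log(r + 4).
Then F(7) - F(6) = (4*log(3) + 4*log(11)) - (8*log(2) + 4*log(5)) = -4*log(5) - 8*log(2) + 4*log(3) + 4*log(11).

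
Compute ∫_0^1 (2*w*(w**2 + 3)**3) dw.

Let u = w**2 + 3, so du = 2*w dw. When w = 0, u = 3; when w = 1, u = 4.
The integral becomes ∫ u**3 du from 3 to 4, with antiderivative u**4/4.
Back in w: F(w) = (w**2 + 3)**4/4.
Then F(1) - F(0) = (64) - (81/4) = 175/4.

175/4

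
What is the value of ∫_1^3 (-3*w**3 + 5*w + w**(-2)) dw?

By the power rule, an antiderivative is F(w) = -3*w**4/4 + 5*w**2/2 - 1/w.
Then F(3) - F(1) = (-463/12) - (3/4) = -118/3.

-118/3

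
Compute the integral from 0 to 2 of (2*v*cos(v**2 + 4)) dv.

Let u = v**2 + 4, so du = 2*v dv. When v = 0, u = 4; when v = 2, u = 8.
The integral becomes ∫ cos(u) du from 4 to 8, with antiderivative sin(u).
Back in v: F(v) = sin(v**2 + 4).
Then F(2) - F(0) = (sin(8)) - (sin(4)) = -sin(4) + sin(8).

-sin(4) + sin(8)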